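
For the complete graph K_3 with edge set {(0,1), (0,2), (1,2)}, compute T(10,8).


T(K_3; x,y) = x^2 + x + y.
T(10,8) = 100 + 10 + 8 = 118.

118


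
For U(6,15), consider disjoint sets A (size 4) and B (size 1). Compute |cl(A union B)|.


|A union B| = 4 + 1 = 5 (disjoint).
In U(6,15), cl(S) = S if |S| < 6, else cl(S) = E.
Since 5 < 6, cl(A union B) = A union B.
|cl(A union B)| = 5.

5


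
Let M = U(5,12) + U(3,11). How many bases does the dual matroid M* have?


(M1+M2)* = M1* + M2*.
M1* = U(7,12), bases: C(12,7) = 792.
M2* = U(8,11), bases: C(11,8) = 165.
|B(M*)| = 792 * 165 = 130680.

130680


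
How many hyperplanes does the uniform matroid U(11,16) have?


Hyperplanes of U(11,16) are flats of rank 10.
In a uniform matroid, these are exactly the (10)-element subsets.
Count = C(16,10) = 16! / (10! * 6!) = 8008.

8008


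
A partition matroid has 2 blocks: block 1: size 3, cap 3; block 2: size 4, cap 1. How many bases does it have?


A basis picks exactly ci elements from block i.
Number of bases = product of C(|Si|, ci).
= C(3,3) * C(4,1)
= 1 * 4
= 4.

4


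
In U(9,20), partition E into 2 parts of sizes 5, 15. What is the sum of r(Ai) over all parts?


r(Ai) = min(|Ai|, 9) for each part.
Sum = min(5,9) + min(15,9)
    = 5 + 9
    = 14.

14


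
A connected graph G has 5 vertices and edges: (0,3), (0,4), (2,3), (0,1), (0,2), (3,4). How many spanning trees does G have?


By Kirchhoff's matrix tree theorem, the number of spanning trees equals
the determinant of any cofactor of the Laplacian matrix L.
G has 5 vertices and 6 edges.
Computing the (4 x 4) cofactor determinant gives 8.

8


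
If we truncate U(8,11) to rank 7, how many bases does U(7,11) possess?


Truncating U(8,11) to rank 7 gives U(7,11).
Bases of U(7,11) are all 7-element subsets of 11 elements.
Number of bases = (11 choose 7) = 330.

330


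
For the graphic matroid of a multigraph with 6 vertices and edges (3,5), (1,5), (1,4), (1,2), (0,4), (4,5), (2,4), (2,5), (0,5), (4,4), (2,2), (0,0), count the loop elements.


In a graphic matroid, a loop is a self-loop edge (u,u) with rank 0.
Examining all 12 edges for self-loops...
Self-loops found: (4,4), (2,2), (0,0)
Number of loops = 3.

3


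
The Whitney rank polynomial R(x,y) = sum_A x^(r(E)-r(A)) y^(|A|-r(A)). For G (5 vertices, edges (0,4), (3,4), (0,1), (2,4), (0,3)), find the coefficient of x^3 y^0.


R(x,y) = sum over A in 2^E of x^(r(E)-r(A)) * y^(|A|-r(A)).
G has 5 vertices, 5 edges. r(E) = 4.
Enumerate all 2^5 = 32 subsets.
Count subsets with r(E)-r(A)=3 and |A|-r(A)=0: 5.

5


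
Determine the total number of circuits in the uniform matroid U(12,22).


In U(12,22), circuits are the (13)-element subsets.
Any set of 13 elements is dependent, and removing any one element gives
an independent set of size 12, so it is a minimal dependent set.
Number of circuits = (22 choose 13) = 497420.

497420


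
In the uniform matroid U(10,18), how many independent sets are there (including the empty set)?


Independent sets of U(10,18) are all subsets of size <= 10.
Count = (18 choose 0) + (18 choose 1) + (18 choose 2) + (18 choose 3) + (18 choose 4) + (18 choose 5) + (18 choose 6) + (18 choose 7) + (18 choose 8) + (18 choose 9) + (18 choose 10)
     = 1 + 18 + 153 + 816 + 3060 + 8568 + 18564 + 31824 + 43758 + 48620 + 43758
     = 199140.

199140


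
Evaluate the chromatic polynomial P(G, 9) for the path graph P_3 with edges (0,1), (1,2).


P(P_3, k) = k * (k-1)^(2).
P(9) = 9 * 8^2 = 9 * 64 = 576.

576


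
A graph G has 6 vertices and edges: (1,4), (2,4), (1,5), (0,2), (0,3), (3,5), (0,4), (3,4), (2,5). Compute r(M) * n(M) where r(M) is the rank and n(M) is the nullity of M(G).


r(M) = |V| - c = 6 - 1 = 5.
nullity = |E| - r(M) = 9 - 5 = 4.
Product = 5 * 4 = 20.

20


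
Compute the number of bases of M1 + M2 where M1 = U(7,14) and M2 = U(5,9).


Bases of a direct sum M1 + M2: |B| = |B(M1)| * |B(M2)|.
|B(U(7,14))| = C(14,7) = 3432.
|B(U(5,9))| = C(9,5) = 126.
Total bases = 3432 * 126 = 432432.

432432


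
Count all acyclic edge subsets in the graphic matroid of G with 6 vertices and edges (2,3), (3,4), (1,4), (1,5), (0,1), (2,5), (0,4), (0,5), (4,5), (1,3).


An independent set in a graphic matroid is an acyclic edge subset.
G has 6 vertices and 10 edges.
Enumerate all 2^10 = 1024 subsets, checking for acyclicity.
Total independent sets = 454.

454


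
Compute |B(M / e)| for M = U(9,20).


Contracting e from U(9,20) gives U(8,19).
Bases of U(8,19) = C(19,8) = 19! / (8! * 11!) = 75582.

75582


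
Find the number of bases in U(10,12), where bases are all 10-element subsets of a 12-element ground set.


Bases of U(10,12) are all 10-element subsets of the 12-element ground set.
Number of bases = C(12,10).
C(12,10) = 66.

66


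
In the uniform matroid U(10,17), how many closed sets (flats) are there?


Flats of U(10,17): every subset of size < 10 is a flat, plus E itself.
Count = (17 choose 0) + (17 choose 1) + (17 choose 2) + (17 choose 3) + (17 choose 4) + (17 choose 5) + (17 choose 6) + (17 choose 7) + (17 choose 8) + (17 choose 9) + 1
     = 1 + 17 + 136 + 680 + 2380 + 6188 + 12376 + 19448 + 24310 + 24310 + 1
     = 89847.

89847


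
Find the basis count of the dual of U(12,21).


The dual of U(r,n) is U(n-r, n) = U(9,21).
Bases of U(9,21) are all (9)-element subsets.
|B(M*)| = (21 choose 9) = 293930.

293930


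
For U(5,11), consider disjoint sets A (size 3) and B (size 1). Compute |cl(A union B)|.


|A union B| = 3 + 1 = 4 (disjoint).
In U(5,11), cl(S) = S if |S| < 5, else cl(S) = E.
Since 4 < 5, cl(A union B) = A union B.
|cl(A union B)| = 4.

4


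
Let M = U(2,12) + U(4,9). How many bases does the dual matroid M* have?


(M1+M2)* = M1* + M2*.
M1* = U(10,12), bases: C(12,10) = 66.
M2* = U(5,9), bases: C(9,5) = 126.
|B(M*)| = 66 * 126 = 8316.

8316


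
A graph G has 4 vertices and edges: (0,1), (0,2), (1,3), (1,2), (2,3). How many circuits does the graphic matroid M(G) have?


A circuit in a graphic matroid = edge set of a simple cycle.
G has 4 vertices and 5 edges.
Enumerating all minimal edge subsets forming cycles...
Total circuits found: 3.

3


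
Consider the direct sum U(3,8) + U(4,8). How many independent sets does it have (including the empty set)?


For a direct sum, |I(M1+M2)| = |I(M1)| * |I(M2)|.
|I(U(3,8))| = sum C(8,k) for k=0..3 = 93.
|I(U(4,8))| = sum C(8,k) for k=0..4 = 163.
Total = 93 * 163 = 15159.

15159


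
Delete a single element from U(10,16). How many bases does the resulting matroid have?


Deleting e from U(10,16) gives U(10,15) since n > r.
Bases of U(10,15) = C(15,10) = 3003.

3003


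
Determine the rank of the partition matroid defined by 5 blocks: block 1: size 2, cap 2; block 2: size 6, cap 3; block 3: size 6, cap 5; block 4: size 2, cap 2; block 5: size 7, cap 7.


Rank of a partition matroid = sum of min(|Si|, ci) for each block.
= min(2,2) + min(6,3) + min(6,5) + min(2,2) + min(7,7)
= 2 + 3 + 5 + 2 + 7
= 19.

19


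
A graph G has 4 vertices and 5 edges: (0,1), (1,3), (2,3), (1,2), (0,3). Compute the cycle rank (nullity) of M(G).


Cycle rank (nullity) = |E| - r(M) = |E| - (|V| - c).
|E| = 5, |V| = 4, c = 1.
Nullity = 5 - (4 - 1) = 5 - 3 = 2.

2


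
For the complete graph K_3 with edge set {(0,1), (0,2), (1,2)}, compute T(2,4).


T(K_3; x,y) = x^2 + x + y.
T(2,4) = 4 + 2 + 4 = 10.

10


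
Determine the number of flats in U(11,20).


Flats of U(11,20): every subset of size < 11 is a flat, plus E itself.
Count = C(20,0) + C(20,1) + C(20,2) + C(20,3) + C(20,4) + C(20,5) + C(20,6) + C(20,7) + C(20,8) + C(20,9) + C(20,10) + 1
     = 1 + 20 + 190 + 1140 + 4845 + 15504 + 38760 + 77520 + 125970 + 167960 + 184756 + 1
     = 616667.

616667


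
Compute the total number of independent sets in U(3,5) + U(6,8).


For a direct sum, |I(M1+M2)| = |I(M1)| * |I(M2)|.
|I(U(3,5))| = sum C(5,k) for k=0..3 = 26.
|I(U(6,8))| = sum C(8,k) for k=0..6 = 247.
Total = 26 * 247 = 6422.

6422


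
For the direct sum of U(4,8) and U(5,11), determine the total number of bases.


Bases of a direct sum M1 + M2: |B| = |B(M1)| * |B(M2)|.
|B(U(4,8))| = C(8,4) = 70.
|B(U(5,11))| = C(11,5) = 462.
Total bases = 70 * 462 = 32340.

32340


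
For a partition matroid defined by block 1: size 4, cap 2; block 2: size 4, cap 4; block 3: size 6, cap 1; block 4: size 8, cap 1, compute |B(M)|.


A basis picks exactly ci elements from block i.
Number of bases = product of C(|Si|, ci).
= C(4,2) * C(4,4) * C(6,1) * C(8,1)
= 6 * 1 * 6 * 8
= 288.

288


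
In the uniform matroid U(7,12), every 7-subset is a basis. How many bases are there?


Bases of U(7,12) are all 7-element subsets of the 12-element ground set.
Number of bases = C(12,7).
C(12,7) = 792.

792


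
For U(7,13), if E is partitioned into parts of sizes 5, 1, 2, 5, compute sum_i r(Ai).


r(Ai) = min(|Ai|, 7) for each part.
Sum = min(5,7) + min(1,7) + min(2,7) + min(5,7)
    = 5 + 1 + 2 + 5
    = 13.

13


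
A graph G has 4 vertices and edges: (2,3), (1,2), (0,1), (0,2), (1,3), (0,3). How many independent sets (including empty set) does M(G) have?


An independent set in a graphic matroid is an acyclic edge subset.
G has 4 vertices and 6 edges.
Enumerate all 2^6 = 64 subsets, checking for acyclicity.
Total independent sets = 38.

38


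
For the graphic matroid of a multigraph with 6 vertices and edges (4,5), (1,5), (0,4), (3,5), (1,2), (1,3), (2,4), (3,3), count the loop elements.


In a graphic matroid, a loop is a self-loop edge (u,u) with rank 0.
Examining all 8 edges for self-loops...
Self-loops found: (3,3)
Number of loops = 1.

1


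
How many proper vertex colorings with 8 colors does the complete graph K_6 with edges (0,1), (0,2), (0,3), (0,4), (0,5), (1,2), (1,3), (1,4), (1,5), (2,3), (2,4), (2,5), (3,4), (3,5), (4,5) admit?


P(K_6, k) = k(k-1)(k-2)...(k-5).
P(8) = (8) * (7) * (6) * (5) * (4) * (3) = 20160.

20160


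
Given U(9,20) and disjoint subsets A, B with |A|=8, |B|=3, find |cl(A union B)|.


|A union B| = 8 + 3 = 11 (disjoint).
In U(9,20), cl(S) = S if |S| < 9, else cl(S) = E.
Since 11 >= 9, cl(A union B) = E.
|cl(A union B)| = 20.

20


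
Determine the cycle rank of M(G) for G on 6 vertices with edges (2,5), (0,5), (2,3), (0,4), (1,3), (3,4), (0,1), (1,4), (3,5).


Cycle rank (nullity) = |E| - r(M) = |E| - (|V| - c).
|E| = 9, |V| = 6, c = 1.
Nullity = 9 - (6 - 1) = 9 - 5 = 4.

4


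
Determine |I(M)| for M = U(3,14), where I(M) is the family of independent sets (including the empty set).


Independent sets of U(3,14) are all subsets of size <= 3.
Count = (14 choose 0) + (14 choose 1) + (14 choose 2) + (14 choose 3)
     = 1 + 14 + 91 + 364
     = 470.

470


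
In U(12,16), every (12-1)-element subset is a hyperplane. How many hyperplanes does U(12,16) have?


Hyperplanes of U(12,16) are flats of rank 11.
In a uniform matroid, these are exactly the (11)-element subsets.
Count = C(16,11) = 4368.

4368


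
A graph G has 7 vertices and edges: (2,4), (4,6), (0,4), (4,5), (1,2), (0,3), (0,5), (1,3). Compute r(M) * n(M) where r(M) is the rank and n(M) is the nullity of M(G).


r(M) = |V| - c = 7 - 1 = 6.
nullity = |E| - r(M) = 8 - 6 = 2.
Product = 6 * 2 = 12.

12


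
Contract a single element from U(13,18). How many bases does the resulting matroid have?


Contracting e from U(13,18) gives U(12,17).
Bases of U(12,17) = C(17,12) = 17! / (12! * 5!) = 6188.

6188


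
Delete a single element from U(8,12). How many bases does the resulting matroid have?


Deleting e from U(8,12) gives U(8,11) since n > r.
Bases of U(8,11) = C(11,8) = 11! / (8! * 3!) = 165.

165


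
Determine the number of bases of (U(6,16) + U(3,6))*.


(M1+M2)* = M1* + M2*.
M1* = U(10,16), bases: C(16,10) = 8008.
M2* = U(3,6), bases: C(6,3) = 20.
|B(M*)| = 8008 * 20 = 160160.

160160


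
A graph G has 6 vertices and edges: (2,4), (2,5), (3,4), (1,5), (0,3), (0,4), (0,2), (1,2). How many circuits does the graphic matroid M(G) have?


A circuit in a graphic matroid = edge set of a simple cycle.
G has 6 vertices and 8 edges.
Enumerating all minimal edge subsets forming cycles...
Total circuits found: 4.

4


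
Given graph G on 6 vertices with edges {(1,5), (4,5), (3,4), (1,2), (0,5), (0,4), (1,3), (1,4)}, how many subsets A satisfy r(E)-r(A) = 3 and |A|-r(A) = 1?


R(x,y) = sum over A in 2^E of x^(r(E)-r(A)) * y^(|A|-r(A)).
G has 6 vertices, 8 edges. r(E) = 5.
Enumerate all 2^8 = 256 subsets.
Count subsets with r(E)-r(A)=3 and |A|-r(A)=1: 3.

3


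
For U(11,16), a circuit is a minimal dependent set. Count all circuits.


In U(11,16), circuits are the (12)-element subsets.
Any set of 12 elements is dependent, and removing any one element gives
an independent set of size 11, so it is a minimal dependent set.
Number of circuits = (16 choose 12) = 1820.

1820


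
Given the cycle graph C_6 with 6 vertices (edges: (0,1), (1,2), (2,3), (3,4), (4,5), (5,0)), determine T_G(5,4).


T(C_6; x,y) = x + x^2 + ... + x^(5) + y.
T(5,4) = 5^1 + 5^2 + 5^3 + 5^4 + 5^5 + 4
= 5 + 25 + 125 + 625 + 3125 + 4
= 3909.

3909


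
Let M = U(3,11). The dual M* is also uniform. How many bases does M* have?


The dual of U(r,n) is U(n-r, n) = U(8,11).
Bases of U(8,11) are all (8)-element subsets.
|B(M*)| = C(11,8) = 11! / (8! * 3!) = 165.

165


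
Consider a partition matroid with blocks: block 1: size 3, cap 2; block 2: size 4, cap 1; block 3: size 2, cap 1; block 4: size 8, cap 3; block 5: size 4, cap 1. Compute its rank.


Rank of a partition matroid = sum of min(|Si|, ci) for each block.
= min(3,2) + min(4,1) + min(2,1) + min(8,3) + min(4,1)
= 2 + 1 + 1 + 3 + 1
= 8.

8


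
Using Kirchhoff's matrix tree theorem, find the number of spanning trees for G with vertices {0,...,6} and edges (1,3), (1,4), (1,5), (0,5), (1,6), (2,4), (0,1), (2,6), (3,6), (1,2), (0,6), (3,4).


By Kirchhoff's matrix tree theorem, the number of spanning trees equals
the determinant of any cofactor of the Laplacian matrix L.
G has 7 vertices and 12 edges.
Computing the (6 x 6) cofactor determinant gives 288.

288


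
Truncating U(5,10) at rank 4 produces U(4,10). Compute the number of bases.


Truncating U(5,10) to rank 4 gives U(4,10).
Bases of U(4,10) are all 4-element subsets of 10 elements.
Number of bases = (10 choose 4) = 210.

210


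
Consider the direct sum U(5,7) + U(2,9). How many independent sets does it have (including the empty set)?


For a direct sum, |I(M1+M2)| = |I(M1)| * |I(M2)|.
|I(U(5,7))| = sum C(7,k) for k=0..5 = 120.
|I(U(2,9))| = sum C(9,k) for k=0..2 = 46.
Total = 120 * 46 = 5520.

5520


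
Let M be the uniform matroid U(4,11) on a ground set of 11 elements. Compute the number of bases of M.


Bases of U(4,11) are all 4-element subsets of the 11-element ground set.
Number of bases = C(11,4).
(11 choose 4) = 330.

330


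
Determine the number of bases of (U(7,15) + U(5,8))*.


(M1+M2)* = M1* + M2*.
M1* = U(8,15), bases: C(15,8) = 6435.
M2* = U(3,8), bases: C(8,3) = 56.
|B(M*)| = 6435 * 56 = 360360.

360360


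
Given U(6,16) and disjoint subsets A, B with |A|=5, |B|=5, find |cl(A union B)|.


|A union B| = 5 + 5 = 10 (disjoint).
In U(6,16), cl(S) = S if |S| < 6, else cl(S) = E.
Since 10 >= 6, cl(A union B) = E.
|cl(A union B)| = 16.

16


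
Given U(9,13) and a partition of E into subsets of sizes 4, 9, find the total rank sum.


r(Ai) = min(|Ai|, 9) for each part.
Sum = min(4,9) + min(9,9)
    = 4 + 9
    = 13.

13


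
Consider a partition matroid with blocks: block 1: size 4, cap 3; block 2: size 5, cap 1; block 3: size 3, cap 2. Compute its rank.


Rank of a partition matroid = sum of min(|Si|, ci) for each block.
= min(4,3) + min(5,1) + min(3,2)
= 3 + 1 + 2
= 6.

6


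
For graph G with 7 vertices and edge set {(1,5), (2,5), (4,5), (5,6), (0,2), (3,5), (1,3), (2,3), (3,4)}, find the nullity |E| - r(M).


Cycle rank (nullity) = |E| - r(M) = |E| - (|V| - c).
|E| = 9, |V| = 7, c = 1.
Nullity = 9 - (7 - 1) = 9 - 6 = 3.

3


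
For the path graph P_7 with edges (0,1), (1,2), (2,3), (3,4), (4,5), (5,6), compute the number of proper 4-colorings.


P(P_7, k) = k * (k-1)^(6).
P(4) = 4 * 3^6 = 4 * 729 = 2916.

2916


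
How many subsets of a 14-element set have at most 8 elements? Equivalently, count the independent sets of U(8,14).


Independent sets of U(8,14) are all subsets of size <= 8.
Count = C(14,0) + C(14,1) + C(14,2) + C(14,3) + C(14,4) + C(14,5) + C(14,6) + C(14,7) + C(14,8)
     = 1 + 14 + 91 + 364 + 1001 + 2002 + 3003 + 3432 + 3003
     = 12911.

12911


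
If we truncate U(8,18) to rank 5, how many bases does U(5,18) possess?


Truncating U(8,18) to rank 5 gives U(5,18).
Bases of U(5,18) are all 5-element subsets of 18 elements.
Number of bases = C(18,5) = 8568.

8568


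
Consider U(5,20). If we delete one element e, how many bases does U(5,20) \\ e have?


Deleting e from U(5,20) gives U(5,19) since n > r.
Bases of U(5,19) = C(19,5) = 19! / (5! * 14!) = 11628.

11628


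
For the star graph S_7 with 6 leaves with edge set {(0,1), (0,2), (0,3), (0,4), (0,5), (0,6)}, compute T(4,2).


A star on 7 vertices is a tree with 6 edges.
T(x,y) = x^(6) for any tree.
T(4,2) = 4^6 = 4096.

4096


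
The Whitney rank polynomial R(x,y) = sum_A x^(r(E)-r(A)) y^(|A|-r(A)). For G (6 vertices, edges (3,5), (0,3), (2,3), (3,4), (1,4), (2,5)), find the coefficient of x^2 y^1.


R(x,y) = sum over A in 2^E of x^(r(E)-r(A)) * y^(|A|-r(A)).
G has 6 vertices, 6 edges. r(E) = 5.
Enumerate all 2^6 = 64 subsets.
Count subsets with r(E)-r(A)=2 and |A|-r(A)=1: 3.

3


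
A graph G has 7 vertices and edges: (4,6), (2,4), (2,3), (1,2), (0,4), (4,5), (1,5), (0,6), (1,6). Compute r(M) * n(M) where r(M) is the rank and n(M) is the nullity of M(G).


r(M) = |V| - c = 7 - 1 = 6.
nullity = |E| - r(M) = 9 - 6 = 3.
Product = 6 * 3 = 18.

18


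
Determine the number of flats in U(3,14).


Flats of U(3,14): every subset of size < 3 is a flat, plus E itself.
Count = (14 choose 0) + (14 choose 1) + (14 choose 2) + 1
     = 1 + 14 + 91 + 1
     = 107.

107


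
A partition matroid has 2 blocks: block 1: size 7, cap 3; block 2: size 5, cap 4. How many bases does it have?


A basis picks exactly ci elements from block i.
Number of bases = product of C(|Si|, ci).
= C(7,3) * C(5,4)
= 35 * 5
= 175.

175


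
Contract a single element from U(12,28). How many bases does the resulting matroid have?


Contracting e from U(12,28) gives U(11,27).
Bases of U(11,27) = C(27,11) = 27! / (11! * 16!) = 13037895.

13037895


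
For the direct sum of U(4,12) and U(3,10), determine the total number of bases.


Bases of a direct sum M1 + M2: |B| = |B(M1)| * |B(M2)|.
|B(U(4,12))| = C(12,4) = 495.
|B(U(3,10))| = C(10,3) = 120.
Total bases = 495 * 120 = 59400.

59400


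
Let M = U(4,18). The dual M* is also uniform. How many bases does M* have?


The dual of U(r,n) is U(n-r, n) = U(14,18).
Bases of U(14,18) are all (14)-element subsets.
|B(M*)| = C(18,14) = 18! / (14! * 4!) = 3060.

3060


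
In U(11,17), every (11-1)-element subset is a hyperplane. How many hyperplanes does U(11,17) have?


Hyperplanes of U(11,17) are flats of rank 10.
In a uniform matroid, these are exactly the (10)-element subsets.
Count = (17 choose 10) = 19448.

19448


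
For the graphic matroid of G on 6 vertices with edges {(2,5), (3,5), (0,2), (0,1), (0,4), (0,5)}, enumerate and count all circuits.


A circuit in a graphic matroid = edge set of a simple cycle.
G has 6 vertices and 6 edges.
Enumerating all minimal edge subsets forming cycles...
Total circuits found: 1.

1


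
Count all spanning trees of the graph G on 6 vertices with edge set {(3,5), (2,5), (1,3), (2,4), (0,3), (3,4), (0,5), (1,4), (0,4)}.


By Kirchhoff's matrix tree theorem, the number of spanning trees equals
the determinant of any cofactor of the Laplacian matrix L.
G has 6 vertices and 9 edges.
Computing the (5 x 5) cofactor determinant gives 61.

61


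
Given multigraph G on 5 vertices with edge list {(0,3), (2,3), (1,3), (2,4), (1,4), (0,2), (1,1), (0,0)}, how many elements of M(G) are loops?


In a graphic matroid, a loop is a self-loop edge (u,u) with rank 0.
Examining all 8 edges for self-loops...
Self-loops found: (1,1), (0,0)
Number of loops = 2.

2


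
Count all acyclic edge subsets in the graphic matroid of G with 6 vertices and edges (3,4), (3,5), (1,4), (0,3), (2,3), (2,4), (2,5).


An independent set in a graphic matroid is an acyclic edge subset.
G has 6 vertices and 7 edges.
Enumerate all 2^7 = 128 subsets, checking for acyclicity.
Total independent sets = 96.

96


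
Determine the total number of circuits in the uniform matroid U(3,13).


In U(3,13), circuits are the (4)-element subsets.
Any set of 4 elements is dependent, and removing any one element gives
an independent set of size 3, so it is a minimal dependent set.
Number of circuits = C(13,4) = 13! / (4! * 9!) = 715.

715


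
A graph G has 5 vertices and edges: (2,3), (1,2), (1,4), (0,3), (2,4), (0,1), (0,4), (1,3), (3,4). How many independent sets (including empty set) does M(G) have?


An independent set in a graphic matroid is an acyclic edge subset.
G has 5 vertices and 9 edges.
Enumerate all 2^9 = 512 subsets, checking for acyclicity.
Total independent sets = 198.

198


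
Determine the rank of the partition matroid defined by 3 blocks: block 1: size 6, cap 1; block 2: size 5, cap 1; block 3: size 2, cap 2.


Rank of a partition matroid = sum of min(|Si|, ci) for each block.
= min(6,1) + min(5,1) + min(2,2)
= 1 + 1 + 2
= 4.

4


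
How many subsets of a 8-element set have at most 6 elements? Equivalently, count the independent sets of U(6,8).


Independent sets of U(6,8) are all subsets of size <= 6.
Count = C(8,0) + C(8,1) + C(8,2) + C(8,3) + C(8,4) + C(8,5) + C(8,6)
     = 1 + 8 + 28 + 56 + 70 + 56 + 28
     = 247.

247


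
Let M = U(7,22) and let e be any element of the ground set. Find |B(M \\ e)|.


Deleting e from U(7,22) gives U(7,21) since n > r.
Bases of U(7,21) = C(21,7) = 21! / (7! * 14!) = 116280.

116280


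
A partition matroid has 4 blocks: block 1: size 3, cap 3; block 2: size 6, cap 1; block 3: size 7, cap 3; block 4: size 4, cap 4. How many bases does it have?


A basis picks exactly ci elements from block i.
Number of bases = product of C(|Si|, ci).
= C(3,3) * C(6,1) * C(7,3) * C(4,4)
= 1 * 6 * 35 * 1
= 210.

210


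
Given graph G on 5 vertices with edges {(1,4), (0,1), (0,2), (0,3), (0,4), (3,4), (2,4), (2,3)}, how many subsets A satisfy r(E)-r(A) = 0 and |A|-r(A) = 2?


R(x,y) = sum over A in 2^E of x^(r(E)-r(A)) * y^(|A|-r(A)).
G has 5 vertices, 8 edges. r(E) = 4.
Enumerate all 2^8 = 256 subsets.
Count subsets with r(E)-r(A)=0 and |A|-r(A)=2: 27.

27


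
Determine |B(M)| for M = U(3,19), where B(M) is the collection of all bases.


Bases of U(3,19) are all 3-element subsets of the 19-element ground set.
Number of bases = C(19,3).
C(19,3) = 19! / (3! * 16!) = 969.

969


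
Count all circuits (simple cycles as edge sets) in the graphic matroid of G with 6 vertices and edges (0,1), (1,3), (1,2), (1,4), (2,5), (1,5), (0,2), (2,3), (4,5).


A circuit in a graphic matroid = edge set of a simple cycle.
G has 6 vertices and 9 edges.
Enumerating all minimal edge subsets forming cycles...
Total circuits found: 10.

10


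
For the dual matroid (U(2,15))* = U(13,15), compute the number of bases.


The dual of U(r,n) is U(n-r, n) = U(13,15).
Bases of U(13,15) are all (13)-element subsets.
|B(M*)| = C(15,13) = 15! / (13! * 2!) = 105.

105


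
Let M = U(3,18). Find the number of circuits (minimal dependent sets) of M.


In U(3,18), circuits are the (4)-element subsets.
Any set of 4 elements is dependent, and removing any one element gives
an independent set of size 3, so it is a minimal dependent set.
Number of circuits = (18 choose 4) = 3060.

3060


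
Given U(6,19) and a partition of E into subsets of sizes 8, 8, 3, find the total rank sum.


r(Ai) = min(|Ai|, 6) for each part.
Sum = min(8,6) + min(8,6) + min(3,6)
    = 6 + 6 + 3
    = 15.

15


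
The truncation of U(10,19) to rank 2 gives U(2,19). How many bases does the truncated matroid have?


Truncating U(10,19) to rank 2 gives U(2,19).
Bases of U(2,19) are all 2-element subsets of 19 elements.
Number of bases = C(19,2) = (19 * 18) / (1 * 2) = 171.

171


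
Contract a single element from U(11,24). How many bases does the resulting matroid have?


Contracting e from U(11,24) gives U(10,23).
Bases of U(10,23) = C(23,10) = 1144066.

1144066


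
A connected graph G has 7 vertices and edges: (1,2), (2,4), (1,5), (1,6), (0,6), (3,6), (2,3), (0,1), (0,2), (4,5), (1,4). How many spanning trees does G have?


By Kirchhoff's matrix tree theorem, the number of spanning trees equals
the determinant of any cofactor of the Laplacian matrix L.
G has 7 vertices and 11 edges.
Computing the (6 x 6) cofactor determinant gives 159.

159


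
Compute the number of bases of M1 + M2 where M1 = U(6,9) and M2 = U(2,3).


Bases of a direct sum M1 + M2: |B| = |B(M1)| * |B(M2)|.
|B(U(6,9))| = C(9,6) = 84.
|B(U(2,3))| = C(3,2) = 3.
Total bases = 84 * 3 = 252.

252


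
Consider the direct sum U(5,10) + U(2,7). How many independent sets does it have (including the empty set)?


For a direct sum, |I(M1+M2)| = |I(M1)| * |I(M2)|.
|I(U(5,10))| = sum C(10,k) for k=0..5 = 638.
|I(U(2,7))| = sum C(7,k) for k=0..2 = 29.
Total = 638 * 29 = 18502.

18502


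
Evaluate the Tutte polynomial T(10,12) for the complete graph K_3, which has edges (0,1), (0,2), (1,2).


T(K_3; x,y) = x^2 + x + y.
T(10,12) = 100 + 10 + 12 = 122.

122


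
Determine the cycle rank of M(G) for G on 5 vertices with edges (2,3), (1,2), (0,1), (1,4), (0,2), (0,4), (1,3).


Cycle rank (nullity) = |E| - r(M) = |E| - (|V| - c).
|E| = 7, |V| = 5, c = 1.
Nullity = 7 - (5 - 1) = 7 - 4 = 3.

3


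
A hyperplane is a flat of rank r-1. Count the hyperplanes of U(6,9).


Hyperplanes of U(6,9) are flats of rank 5.
In a uniform matroid, these are exactly the (5)-element subsets.
Count = C(9,5) = 126.

126


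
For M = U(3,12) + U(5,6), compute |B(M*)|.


(M1+M2)* = M1* + M2*.
M1* = U(9,12), bases: C(12,9) = 220.
M2* = U(1,6), bases: C(6,1) = 6.
|B(M*)| = 220 * 6 = 1320.

1320


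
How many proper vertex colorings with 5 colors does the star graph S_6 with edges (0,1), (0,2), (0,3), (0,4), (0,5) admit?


P(tree, k) = k * (k-1)^(5) for any tree on 6 vertices.
P(5) = 5 * 4^5 = 5 * 1024 = 5120.

5120


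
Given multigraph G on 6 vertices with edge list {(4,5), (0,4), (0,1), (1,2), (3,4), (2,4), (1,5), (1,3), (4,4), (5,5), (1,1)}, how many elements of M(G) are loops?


In a graphic matroid, a loop is a self-loop edge (u,u) with rank 0.
Examining all 11 edges for self-loops...
Self-loops found: (4,4), (5,5), (1,1)
Number of loops = 3.

3


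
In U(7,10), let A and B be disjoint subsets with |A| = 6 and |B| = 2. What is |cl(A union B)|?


|A union B| = 6 + 2 = 8 (disjoint).
In U(7,10), cl(S) = S if |S| < 7, else cl(S) = E.
Since 8 >= 7, cl(A union B) = E.
|cl(A union B)| = 10.

10


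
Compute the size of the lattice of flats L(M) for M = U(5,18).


Flats of U(5,18): every subset of size < 5 is a flat, plus E itself.
Count = C(18,0) + C(18,1) + C(18,2) + C(18,3) + C(18,4) + 1
     = 1 + 18 + 153 + 816 + 3060 + 1
     = 4049.

4049


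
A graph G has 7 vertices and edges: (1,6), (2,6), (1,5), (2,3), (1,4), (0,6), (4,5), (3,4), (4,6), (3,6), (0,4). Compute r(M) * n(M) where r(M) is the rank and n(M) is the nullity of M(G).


r(M) = |V| - c = 7 - 1 = 6.
nullity = |E| - r(M) = 11 - 6 = 5.
Product = 6 * 5 = 30.

30


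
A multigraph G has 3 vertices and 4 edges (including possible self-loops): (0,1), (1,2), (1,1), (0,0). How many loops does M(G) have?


In a graphic matroid, a loop is a self-loop edge (u,u) with rank 0.
Examining all 4 edges for self-loops...
Self-loops found: (1,1), (0,0)
Number of loops = 2.

2


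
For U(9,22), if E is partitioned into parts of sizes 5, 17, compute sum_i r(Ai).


r(Ai) = min(|Ai|, 9) for each part.
Sum = min(5,9) + min(17,9)
    = 5 + 9
    = 14.

14


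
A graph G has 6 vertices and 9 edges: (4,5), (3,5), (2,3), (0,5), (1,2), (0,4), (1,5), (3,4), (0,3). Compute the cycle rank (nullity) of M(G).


Cycle rank (nullity) = |E| - r(M) = |E| - (|V| - c).
|E| = 9, |V| = 6, c = 1.
Nullity = 9 - (6 - 1) = 9 - 5 = 4.

4


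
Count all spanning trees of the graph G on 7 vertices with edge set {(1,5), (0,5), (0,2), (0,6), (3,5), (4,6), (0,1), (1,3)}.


By Kirchhoff's matrix tree theorem, the number of spanning trees equals
the determinant of any cofactor of the Laplacian matrix L.
G has 7 vertices and 8 edges.
Computing the (6 x 6) cofactor determinant gives 8.

8


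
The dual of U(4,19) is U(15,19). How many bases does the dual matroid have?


The dual of U(r,n) is U(n-r, n) = U(15,19).
Bases of U(15,19) are all (15)-element subsets.
|B(M*)| = C(19,15) = 19! / (15! * 4!) = 3876.

3876


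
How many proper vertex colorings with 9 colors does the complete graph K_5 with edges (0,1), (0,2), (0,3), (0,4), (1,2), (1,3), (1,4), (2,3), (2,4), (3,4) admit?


P(K_5, k) = k(k-1)(k-2)...(k-4).
P(9) = (9) * (8) * (7) * (6) * (5) = 15120.

15120


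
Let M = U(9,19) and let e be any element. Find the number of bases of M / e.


Contracting e from U(9,19) gives U(8,18).
Bases of U(8,18) = C(18,8) = 18! / (8! * 10!) = 43758.

43758


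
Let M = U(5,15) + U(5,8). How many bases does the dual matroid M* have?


(M1+M2)* = M1* + M2*.
M1* = U(10,15), bases: C(15,10) = 3003.
M2* = U(3,8), bases: C(8,3) = 56.
|B(M*)| = 3003 * 56 = 168168.

168168


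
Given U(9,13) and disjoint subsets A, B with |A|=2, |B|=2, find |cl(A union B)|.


|A union B| = 2 + 2 = 4 (disjoint).
In U(9,13), cl(S) = S if |S| < 9, else cl(S) = E.
Since 4 < 9, cl(A union B) = A union B.
|cl(A union B)| = 4.

4


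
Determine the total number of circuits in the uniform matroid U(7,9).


In U(7,9), circuits are the (8)-element subsets.
Any set of 8 elements is dependent, and removing any one element gives
an independent set of size 7, so it is a minimal dependent set.
Number of circuits = C(9,8) = 9.

9


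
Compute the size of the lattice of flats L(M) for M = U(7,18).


Flats of U(7,18): every subset of size < 7 is a flat, plus E itself.
Count = C(18,0) + C(18,1) + C(18,2) + C(18,3) + C(18,4) + C(18,5) + C(18,6) + 1
     = 1 + 18 + 153 + 816 + 3060 + 8568 + 18564 + 1
     = 31181.

31181


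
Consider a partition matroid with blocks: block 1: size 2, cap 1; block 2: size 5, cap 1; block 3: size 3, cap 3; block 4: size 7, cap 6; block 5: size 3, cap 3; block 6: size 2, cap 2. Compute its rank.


Rank of a partition matroid = sum of min(|Si|, ci) for each block.
= min(2,1) + min(5,1) + min(3,3) + min(7,6) + min(3,3) + min(2,2)
= 1 + 1 + 3 + 6 + 3 + 2
= 16.

16


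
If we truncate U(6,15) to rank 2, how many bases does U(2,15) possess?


Truncating U(6,15) to rank 2 gives U(2,15).
Bases of U(2,15) are all 2-element subsets of 15 elements.
Number of bases = C(15,2) = 15! / (2! * 13!) = 105.

105


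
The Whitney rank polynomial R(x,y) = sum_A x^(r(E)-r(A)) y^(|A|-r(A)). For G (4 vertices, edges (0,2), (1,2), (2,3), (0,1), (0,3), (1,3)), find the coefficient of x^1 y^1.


R(x,y) = sum over A in 2^E of x^(r(E)-r(A)) * y^(|A|-r(A)).
G has 4 vertices, 6 edges. r(E) = 3.
Enumerate all 2^6 = 64 subsets.
Count subsets with r(E)-r(A)=1 and |A|-r(A)=1: 4.

4


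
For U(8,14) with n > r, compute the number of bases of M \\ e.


Deleting e from U(8,14) gives U(8,13) since n > r.
Bases of U(8,13) = (13 choose 8) = 1287.

1287


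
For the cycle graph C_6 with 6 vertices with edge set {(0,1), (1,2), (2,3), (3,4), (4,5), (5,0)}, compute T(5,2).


T(C_6; x,y) = x + x^2 + ... + x^(5) + y.
T(5,2) = 5^1 + 5^2 + 5^3 + 5^4 + 5^5 + 2
= 5 + 25 + 125 + 625 + 3125 + 2
= 3907.

3907


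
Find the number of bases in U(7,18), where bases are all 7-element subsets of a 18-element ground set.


Bases of U(7,18) are all 7-element subsets of the 18-element ground set.
Number of bases = C(18,7).
(18 choose 7) = 31824.

31824


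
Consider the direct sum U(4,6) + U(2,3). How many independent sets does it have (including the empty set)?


For a direct sum, |I(M1+M2)| = |I(M1)| * |I(M2)|.
|I(U(4,6))| = sum C(6,k) for k=0..4 = 57.
|I(U(2,3))| = sum C(3,k) for k=0..2 = 7.
Total = 57 * 7 = 399.

399


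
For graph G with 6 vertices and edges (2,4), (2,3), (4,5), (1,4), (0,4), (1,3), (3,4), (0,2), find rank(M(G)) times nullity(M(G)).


r(M) = |V| - c = 6 - 1 = 5.
nullity = |E| - r(M) = 8 - 5 = 3.
Product = 5 * 3 = 15.

15


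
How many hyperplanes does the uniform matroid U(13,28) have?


Hyperplanes of U(13,28) are flats of rank 12.
In a uniform matroid, these are exactly the (12)-element subsets.
Count = C(28,12) = 30421755.

30421755


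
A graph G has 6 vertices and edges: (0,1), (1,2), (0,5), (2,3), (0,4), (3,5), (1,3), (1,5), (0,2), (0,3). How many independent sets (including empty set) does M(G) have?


An independent set in a graphic matroid is an acyclic edge subset.
G has 6 vertices and 10 edges.
Enumerate all 2^10 = 1024 subsets, checking for acyclicity.
Total independent sets = 396.

396


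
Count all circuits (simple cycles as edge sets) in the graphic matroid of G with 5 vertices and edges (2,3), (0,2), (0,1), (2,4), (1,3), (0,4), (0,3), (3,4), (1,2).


A circuit in a graphic matroid = edge set of a simple cycle.
G has 5 vertices and 9 edges.
Enumerating all minimal edge subsets forming cycles...
Total circuits found: 22.

22


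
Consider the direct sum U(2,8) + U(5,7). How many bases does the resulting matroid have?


Bases of a direct sum M1 + M2: |B| = |B(M1)| * |B(M2)|.
|B(U(2,8))| = C(8,2) = 28.
|B(U(5,7))| = C(7,5) = 21.
Total bases = 28 * 21 = 588.

588


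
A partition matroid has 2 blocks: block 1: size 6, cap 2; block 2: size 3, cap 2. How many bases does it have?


A basis picks exactly ci elements from block i.
Number of bases = product of C(|Si|, ci).
= C(6,2) * C(3,2)
= 15 * 3
= 45.

45


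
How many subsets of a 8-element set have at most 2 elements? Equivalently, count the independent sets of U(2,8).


Independent sets of U(2,8) are all subsets of size <= 2.
Count = C(8,0) + C(8,1) + C(8,2)
     = 1 + 8 + 28
     = 37.

37


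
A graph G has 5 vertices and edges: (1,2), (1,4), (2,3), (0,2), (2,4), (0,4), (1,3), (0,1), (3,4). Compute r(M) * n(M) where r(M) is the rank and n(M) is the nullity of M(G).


r(M) = |V| - c = 5 - 1 = 4.
nullity = |E| - r(M) = 9 - 4 = 5.
Product = 4 * 5 = 20.

20


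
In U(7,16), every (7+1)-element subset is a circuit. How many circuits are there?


In U(7,16), circuits are the (8)-element subsets.
Any set of 8 elements is dependent, and removing any one element gives
an independent set of size 7, so it is a minimal dependent set.
Number of circuits = C(16,8) = 16! / (8! * 8!) = 12870.

12870


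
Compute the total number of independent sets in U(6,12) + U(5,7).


For a direct sum, |I(M1+M2)| = |I(M1)| * |I(M2)|.
|I(U(6,12))| = sum C(12,k) for k=0..6 = 2510.
|I(U(5,7))| = sum C(7,k) for k=0..5 = 120.
Total = 2510 * 120 = 301200.

301200


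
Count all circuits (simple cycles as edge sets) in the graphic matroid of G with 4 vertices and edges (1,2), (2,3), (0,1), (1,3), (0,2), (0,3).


A circuit in a graphic matroid = edge set of a simple cycle.
G has 4 vertices and 6 edges.
Enumerating all minimal edge subsets forming cycles...
Total circuits found: 7.

7


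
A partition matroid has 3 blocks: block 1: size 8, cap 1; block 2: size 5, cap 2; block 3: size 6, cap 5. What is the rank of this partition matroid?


Rank of a partition matroid = sum of min(|Si|, ci) for each block.
= min(8,1) + min(5,2) + min(6,5)
= 1 + 2 + 5
= 8.

8


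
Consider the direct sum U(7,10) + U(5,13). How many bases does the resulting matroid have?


Bases of a direct sum M1 + M2: |B| = |B(M1)| * |B(M2)|.
|B(U(7,10))| = C(10,7) = 120.
|B(U(5,13))| = C(13,5) = 1287.
Total bases = 120 * 1287 = 154440.

154440


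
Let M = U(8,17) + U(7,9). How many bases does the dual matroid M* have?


(M1+M2)* = M1* + M2*.
M1* = U(9,17), bases: C(17,9) = 24310.
M2* = U(2,9), bases: C(9,2) = 36.
|B(M*)| = 24310 * 36 = 875160.

875160


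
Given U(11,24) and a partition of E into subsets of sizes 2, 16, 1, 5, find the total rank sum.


r(Ai) = min(|Ai|, 11) for each part.
Sum = min(2,11) + min(16,11) + min(1,11) + min(5,11)
    = 2 + 11 + 1 + 5
    = 19.

19


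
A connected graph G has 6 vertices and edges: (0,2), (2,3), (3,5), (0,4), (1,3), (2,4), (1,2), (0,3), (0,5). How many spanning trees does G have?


By Kirchhoff's matrix tree theorem, the number of spanning trees equals
the determinant of any cofactor of the Laplacian matrix L.
G has 6 vertices and 9 edges.
Computing the (5 x 5) cofactor determinant gives 54.

54


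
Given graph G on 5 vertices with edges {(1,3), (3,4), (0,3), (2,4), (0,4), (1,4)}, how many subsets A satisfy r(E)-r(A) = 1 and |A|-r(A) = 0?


R(x,y) = sum over A in 2^E of x^(r(E)-r(A)) * y^(|A|-r(A)).
G has 5 vertices, 6 edges. r(E) = 4.
Enumerate all 2^6 = 64 subsets.
Count subsets with r(E)-r(A)=1 and |A|-r(A)=0: 18.

18


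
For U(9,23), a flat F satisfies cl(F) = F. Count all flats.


Flats of U(9,23): every subset of size < 9 is a flat, plus E itself.
Count = (23 choose 0) + (23 choose 1) + (23 choose 2) + (23 choose 3) + (23 choose 4) + (23 choose 5) + (23 choose 6) + (23 choose 7) + (23 choose 8) + 1
     = 1 + 23 + 253 + 1771 + 8855 + 33649 + 100947 + 245157 + 490314 + 1
     = 880971.

880971


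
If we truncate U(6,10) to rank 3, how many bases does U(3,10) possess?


Truncating U(6,10) to rank 3 gives U(3,10).
Bases of U(3,10) are all 3-element subsets of 10 elements.
Number of bases = C(10,3) = (10 * 9 * 8) / (1 * 2 * 3) = 120.

120


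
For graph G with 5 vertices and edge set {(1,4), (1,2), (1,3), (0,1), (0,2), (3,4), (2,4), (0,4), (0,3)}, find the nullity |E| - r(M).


Cycle rank (nullity) = |E| - r(M) = |E| - (|V| - c).
|E| = 9, |V| = 5, c = 1.
Nullity = 9 - (5 - 1) = 9 - 4 = 5.

5


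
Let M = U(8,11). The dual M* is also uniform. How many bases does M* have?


The dual of U(r,n) is U(n-r, n) = U(3,11).
Bases of U(3,11) are all (3)-element subsets.
|B(M*)| = C(11,3) = (11 * 10 * 9) / (1 * 2 * 3) = 165.

165


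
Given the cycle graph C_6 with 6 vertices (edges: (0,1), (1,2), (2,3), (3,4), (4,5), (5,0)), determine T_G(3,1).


T(C_6; x,y) = x + x^2 + ... + x^(5) + y.
T(3,1) = 3^1 + 3^2 + 3^3 + 3^4 + 3^5 + 1
= 3 + 9 + 27 + 81 + 243 + 1
= 364.

364


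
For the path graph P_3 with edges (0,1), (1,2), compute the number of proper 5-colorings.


P(P_3, k) = k * (k-1)^(2).
P(5) = 5 * 4^2 = 5 * 16 = 80.

80


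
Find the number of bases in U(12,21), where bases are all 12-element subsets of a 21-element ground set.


Bases of U(12,21) are all 12-element subsets of the 21-element ground set.
Number of bases = C(21,12).
C(21,12) = 293930.

293930


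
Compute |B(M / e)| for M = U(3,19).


Contracting e from U(3,19) gives U(2,18).
Bases of U(2,18) = C(18,2) = 18! / (2! * 16!) = 153.

153


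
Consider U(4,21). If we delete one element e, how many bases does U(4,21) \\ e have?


Deleting e from U(4,21) gives U(4,20) since n > r.
Bases of U(4,20) = C(20,4) = 20! / (4! * 16!) = 4845.

4845


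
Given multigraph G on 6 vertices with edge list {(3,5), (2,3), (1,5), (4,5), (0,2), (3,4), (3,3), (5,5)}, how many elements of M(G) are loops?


In a graphic matroid, a loop is a self-loop edge (u,u) with rank 0.
Examining all 8 edges for self-loops...
Self-loops found: (3,3), (5,5)
Number of loops = 2.

2
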